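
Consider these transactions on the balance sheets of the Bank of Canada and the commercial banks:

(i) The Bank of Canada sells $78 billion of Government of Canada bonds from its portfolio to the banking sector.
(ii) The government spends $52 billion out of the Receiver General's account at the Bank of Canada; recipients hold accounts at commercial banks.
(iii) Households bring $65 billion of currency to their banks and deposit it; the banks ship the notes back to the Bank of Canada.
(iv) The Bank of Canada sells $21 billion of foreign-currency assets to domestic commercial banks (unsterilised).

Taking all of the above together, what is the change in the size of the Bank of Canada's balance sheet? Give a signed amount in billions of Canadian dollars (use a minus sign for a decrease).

OMO sale (to banks) $78 billion: a Bank of Canada asset is shed → −$78B.
Government spending $52 billion: only the composition of liabilities changes → 0.
Currency deposit $65 billion: only the composition of liabilities changes → 0.
FX sale $21 billion: a Bank of Canada asset is shed → −$21B.
Net: −78 + 0 + 0 − 21 = -$99 billion.

-$99 billion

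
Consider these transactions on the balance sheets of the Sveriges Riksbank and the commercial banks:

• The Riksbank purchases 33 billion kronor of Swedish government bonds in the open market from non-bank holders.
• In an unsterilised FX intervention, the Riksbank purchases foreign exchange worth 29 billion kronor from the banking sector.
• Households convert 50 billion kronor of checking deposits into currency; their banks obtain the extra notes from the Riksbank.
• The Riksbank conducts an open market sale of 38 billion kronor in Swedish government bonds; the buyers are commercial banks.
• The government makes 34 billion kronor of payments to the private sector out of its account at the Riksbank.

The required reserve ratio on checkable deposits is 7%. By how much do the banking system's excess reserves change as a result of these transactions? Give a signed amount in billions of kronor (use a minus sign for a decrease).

Asset purchase (from non-banks) 33 billion kronor: reserves +33B, deposits +33B.
FX purchase 29 billion kronor: reserves +29B, deposits 0.
Currency withdrawal 50 billion kronor: reserves −50B, deposits −50B.
OMO sale (to banks) 38 billion kronor: reserves −38B, deposits 0.
Government spending 34 billion kronor: reserves +34B, deposits +34B.
Totals: Δreserves = +8B, Δdeposits = +17B.
Δrequired reserves = 7% × +17B = +1.19B.
Δexcess reserves = Δreserves − Δrequired = +8B − (+1.19B) = +6.81 billion.

+6.81 billion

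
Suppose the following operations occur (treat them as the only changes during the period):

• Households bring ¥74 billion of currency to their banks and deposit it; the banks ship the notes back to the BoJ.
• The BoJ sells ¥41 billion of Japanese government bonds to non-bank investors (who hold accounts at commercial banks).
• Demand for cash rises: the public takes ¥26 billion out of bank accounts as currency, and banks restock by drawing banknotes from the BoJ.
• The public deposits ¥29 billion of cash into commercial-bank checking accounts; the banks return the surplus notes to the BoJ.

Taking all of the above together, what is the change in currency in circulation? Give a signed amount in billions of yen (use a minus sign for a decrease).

-¥77 billion

Currency deposit ¥74 billion: notes return to the central bank → −¥74B.
Asset sale (to non-banks) ¥41 billion: no currency enters or leaves circulation → 0.
Currency withdrawal ¥26 billion: notes leave the central bank → +¥26B.
Currency deposit ¥29 billion: notes return to the central bank → −¥29B.
Net: −74 + 0 + 26 − 29 = -¥77 billion.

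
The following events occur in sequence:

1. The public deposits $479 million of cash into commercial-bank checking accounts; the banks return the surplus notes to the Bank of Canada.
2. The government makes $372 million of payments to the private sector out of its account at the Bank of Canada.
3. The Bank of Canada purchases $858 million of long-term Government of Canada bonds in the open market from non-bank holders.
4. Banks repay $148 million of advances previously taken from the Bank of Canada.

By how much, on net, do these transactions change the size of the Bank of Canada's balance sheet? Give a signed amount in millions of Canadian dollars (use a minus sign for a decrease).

+$710 million

Currency deposit $479 million: only the composition of liabilities changes → 0.
Government spending $372 million: only the composition of liabilities changes → 0.
Asset purchase (from non-banks) $858 million: a Bank of Canada asset is acquired → +$858M.
Discount-window repayment $148 million: a Bank of Canada asset is shed → −$148M.
Net: 0 + 0 + 858 − 148 = +$710 million.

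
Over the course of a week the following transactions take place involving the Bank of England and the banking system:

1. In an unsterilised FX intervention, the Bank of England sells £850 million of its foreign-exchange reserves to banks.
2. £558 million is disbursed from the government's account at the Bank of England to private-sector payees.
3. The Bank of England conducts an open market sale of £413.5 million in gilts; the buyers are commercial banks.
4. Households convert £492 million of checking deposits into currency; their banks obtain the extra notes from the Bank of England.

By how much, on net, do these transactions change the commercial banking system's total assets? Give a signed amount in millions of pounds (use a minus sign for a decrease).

FX sale £850 million: just an asset swap on bank balance sheets → 0.
Government spending £558 million: bank balance sheets expand → +£558M.
OMO sale (to banks) £413.5 million: just an asset swap on bank balance sheets → 0.
Currency withdrawal £492 million: bank balance sheets shrink → −£492M.
Net: 0 + 558 + 0 − 492 = +£66 million.

+£66 million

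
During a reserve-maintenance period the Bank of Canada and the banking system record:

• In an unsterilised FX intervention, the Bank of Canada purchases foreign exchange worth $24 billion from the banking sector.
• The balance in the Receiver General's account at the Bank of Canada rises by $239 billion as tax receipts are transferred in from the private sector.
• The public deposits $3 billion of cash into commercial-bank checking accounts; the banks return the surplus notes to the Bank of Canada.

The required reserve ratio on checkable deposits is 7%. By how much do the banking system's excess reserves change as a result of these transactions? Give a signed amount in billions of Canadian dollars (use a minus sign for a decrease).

-$195.48 billion

FX purchase $24 billion: reserves +$24B, deposits 0.
Government account inflow $239 billion: reserves −$239B, deposits −$239B.
Currency deposit $3 billion: reserves +$3B, deposits +$3B.
Totals: Δreserves = −$212B, Δdeposits = −$236B.
Δrequired reserves = 7% × −$236B = −$16.52B.
Δexcess reserves = Δreserves − Δrequired = −$212B − (−$16.52B) = -$195.48 billion.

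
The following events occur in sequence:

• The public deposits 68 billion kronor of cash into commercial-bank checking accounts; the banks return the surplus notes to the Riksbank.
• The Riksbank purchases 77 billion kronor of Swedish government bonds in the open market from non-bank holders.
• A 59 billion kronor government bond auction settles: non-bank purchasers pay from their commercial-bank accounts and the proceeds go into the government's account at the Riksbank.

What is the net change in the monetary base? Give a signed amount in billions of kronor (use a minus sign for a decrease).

+18 billion

Riksbank balance sheet:
  Assets:      Securities +77B
  Liabilities: Bank reserves +86B, Currency in circulation −68B, Government deposits +59B
Commercial banking system:
  Assets:      Reserves at CB +86B
  Liabilities: Checkable deposits +86B
Monetary base = currency + reserves: −68B + (+86B) = +18 billion.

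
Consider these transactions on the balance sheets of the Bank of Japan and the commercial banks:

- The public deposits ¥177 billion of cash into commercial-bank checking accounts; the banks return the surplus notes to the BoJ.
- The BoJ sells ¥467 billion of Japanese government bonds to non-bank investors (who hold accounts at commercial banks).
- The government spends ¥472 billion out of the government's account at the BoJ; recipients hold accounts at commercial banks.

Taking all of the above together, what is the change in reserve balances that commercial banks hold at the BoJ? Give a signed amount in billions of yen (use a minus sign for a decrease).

+¥182 billion

BoJ balance sheet:
  Assets:      Securities −¥467B
  Liabilities: Bank reserves +¥182B, Currency in circulation −¥177B, Government deposits −¥472B
Commercial banking system:
  Assets:      Reserves at CB +¥182B
  Liabilities: Checkable deposits +¥182B
So the change in reserve balances that commercial banks hold at the BoJ is +¥182 billion.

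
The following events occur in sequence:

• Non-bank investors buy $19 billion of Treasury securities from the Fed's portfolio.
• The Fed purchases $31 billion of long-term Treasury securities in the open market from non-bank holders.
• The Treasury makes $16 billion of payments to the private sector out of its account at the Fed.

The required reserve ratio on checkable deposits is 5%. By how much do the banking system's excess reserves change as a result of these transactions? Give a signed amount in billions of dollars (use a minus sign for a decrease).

+$26.6 billion

Asset sale (to non-banks) $19 billion: reserves −$19B, deposits −$19B.
Asset purchase (from non-banks) $31 billion: reserves +$31B, deposits +$31B.
Government spending $16 billion: reserves +$16B, deposits +$16B.
Totals: Δreserves = +$28B, Δdeposits = +$28B.
Δrequired reserves = 5% × +$28B = +$1.4B.
Δexcess reserves = Δreserves − Δrequired = +$28B − (+$1.4B) = +$26.6 billion.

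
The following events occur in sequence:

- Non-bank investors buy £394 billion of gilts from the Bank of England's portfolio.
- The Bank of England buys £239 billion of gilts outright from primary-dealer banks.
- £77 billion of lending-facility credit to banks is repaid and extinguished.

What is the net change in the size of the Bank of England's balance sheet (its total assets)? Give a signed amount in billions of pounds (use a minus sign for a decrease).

-£232 billion

Bank of England balance sheet:
  Assets:      Securities −£155B, Loans to banks −£77B
  Liabilities: Bank reserves −£232B
Change in total Bank of England assets = -£232 billion.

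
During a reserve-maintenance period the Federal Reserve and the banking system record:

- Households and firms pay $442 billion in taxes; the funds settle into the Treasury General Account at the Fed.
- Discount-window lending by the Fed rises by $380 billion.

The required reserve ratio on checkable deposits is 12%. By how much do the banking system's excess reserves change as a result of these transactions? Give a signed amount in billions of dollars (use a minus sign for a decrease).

-$8.96 billion

Government account inflow $442 billion: reserves −$442B, deposits −$442B.
Discount-window loan $380 billion: reserves +$380B, deposits 0.
Totals: Δreserves = −$62B, Δdeposits = −$442B.
Δrequired reserves = 12% × −$442B = −$53.04B.
Δexcess reserves = Δreserves − Δrequired = −$62B − (−$53.04B) = -$8.96 billion.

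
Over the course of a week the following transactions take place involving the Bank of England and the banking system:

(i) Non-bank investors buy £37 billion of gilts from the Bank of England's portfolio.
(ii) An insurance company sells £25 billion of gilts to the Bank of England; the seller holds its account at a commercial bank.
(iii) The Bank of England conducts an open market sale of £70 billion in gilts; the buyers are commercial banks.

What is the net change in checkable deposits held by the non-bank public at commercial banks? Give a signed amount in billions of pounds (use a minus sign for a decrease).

-£12 billion

Asset sale (to non-banks) £37 billion: non-bank counterparties' bank balances fall → −£37B.
Asset purchase (from non-banks) £25 billion: non-bank counterparties' bank balances rise → +£25B.
OMO sale (to banks) £70 billion: the counterparty is a bank, so public deposits are unchanged → 0.
Net: −37 + 25 + 0 = -£12 billion.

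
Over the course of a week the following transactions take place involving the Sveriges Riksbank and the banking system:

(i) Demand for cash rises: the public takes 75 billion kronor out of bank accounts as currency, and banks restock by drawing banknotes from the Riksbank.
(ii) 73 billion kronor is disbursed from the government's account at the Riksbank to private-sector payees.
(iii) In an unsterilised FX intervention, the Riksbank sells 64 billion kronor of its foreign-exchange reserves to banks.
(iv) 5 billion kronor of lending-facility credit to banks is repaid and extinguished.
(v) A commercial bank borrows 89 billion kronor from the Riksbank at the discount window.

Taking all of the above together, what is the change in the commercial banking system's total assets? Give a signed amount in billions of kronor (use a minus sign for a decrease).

Currency withdrawal 75 billion kronor: bank balance sheets shrink → −75B.
Government spending 73 billion kronor: bank balance sheets expand → +73B.
FX sale 64 billion kronor: just an asset swap on bank balance sheets → 0.
Discount-window repayment 5 billion kronor: bank balance sheets shrink → −5B.
Discount-window loan 89 billion kronor: bank balance sheets expand → +89B.
Net: −75 + 73 + 0 − 5 + 89 = +82 billion.

+82 billion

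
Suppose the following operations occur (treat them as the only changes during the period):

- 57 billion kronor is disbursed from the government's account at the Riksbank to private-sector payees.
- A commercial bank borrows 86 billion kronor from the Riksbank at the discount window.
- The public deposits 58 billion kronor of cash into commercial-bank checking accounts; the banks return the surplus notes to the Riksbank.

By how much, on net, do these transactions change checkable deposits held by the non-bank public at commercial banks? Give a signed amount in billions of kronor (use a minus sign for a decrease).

+115 billion

Government spending 57 billion kronor: non-bank counterparties' bank balances rise → +57B.
Discount-window loan 86 billion kronor: the counterparty is a bank, so public deposits are unchanged → 0.
Currency deposit 58 billion kronor: non-bank counterparties' bank balances rise → +58B.
Net: 57 + 0 + 58 = +115 billion.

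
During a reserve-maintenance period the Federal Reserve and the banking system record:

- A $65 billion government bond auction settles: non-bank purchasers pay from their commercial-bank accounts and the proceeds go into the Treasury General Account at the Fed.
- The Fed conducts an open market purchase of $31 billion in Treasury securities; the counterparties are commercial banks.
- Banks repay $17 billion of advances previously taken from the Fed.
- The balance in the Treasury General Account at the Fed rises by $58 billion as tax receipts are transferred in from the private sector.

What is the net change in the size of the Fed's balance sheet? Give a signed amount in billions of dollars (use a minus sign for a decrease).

+$14 billion

Government account inflow $65 billion: only the composition of liabilities changes → 0.
OMO purchase (from banks) $31 billion: a Fed asset is acquired → +$31B.
Discount-window repayment $17 billion: a Fed asset is shed → −$17B.
Government account inflow $58 billion: only the composition of liabilities changes → 0.
Net: 0 + 31 − 17 + 0 = +$14 billion.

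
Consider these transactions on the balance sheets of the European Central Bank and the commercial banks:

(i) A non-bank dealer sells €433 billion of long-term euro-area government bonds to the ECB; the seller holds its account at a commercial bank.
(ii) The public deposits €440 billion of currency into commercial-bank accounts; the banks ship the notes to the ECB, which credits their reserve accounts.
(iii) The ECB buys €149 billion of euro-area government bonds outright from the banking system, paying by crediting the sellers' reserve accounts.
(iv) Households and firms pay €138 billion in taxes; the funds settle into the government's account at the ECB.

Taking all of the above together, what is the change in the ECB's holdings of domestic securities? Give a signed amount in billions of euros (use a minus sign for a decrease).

+€582 billion

ECB balance sheet:
  Assets:      Securities +€582B
  Liabilities: Bank reserves +€884B, Currency in circulation −€440B, Government deposits +€138B
Commercial banking system:
  Assets:      Reserves at CB +€884B, Securities −€149B
  Liabilities: Checkable deposits +€735B
So the change in the ECB's holdings of domestic securities is +€582 billion.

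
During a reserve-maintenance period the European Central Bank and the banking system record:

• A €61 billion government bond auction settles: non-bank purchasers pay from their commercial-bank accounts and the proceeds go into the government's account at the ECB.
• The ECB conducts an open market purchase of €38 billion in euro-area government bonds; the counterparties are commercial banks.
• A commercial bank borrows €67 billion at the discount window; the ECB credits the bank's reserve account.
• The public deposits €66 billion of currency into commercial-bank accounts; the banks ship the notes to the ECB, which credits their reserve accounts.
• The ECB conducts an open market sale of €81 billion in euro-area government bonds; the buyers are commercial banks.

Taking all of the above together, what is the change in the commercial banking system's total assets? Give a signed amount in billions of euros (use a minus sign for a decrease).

Government account inflow €61 billion: bank balance sheets shrink → −€61B.
OMO purchase (from banks) €38 billion: just an asset swap on bank balance sheets → 0.
Discount-window loan €67 billion: bank balance sheets expand → +€67B.
Currency deposit €66 billion: bank balance sheets expand → +€66B.
OMO sale (to banks) €81 billion: just an asset swap on bank balance sheets → 0.
Net: −61 + 0 + 67 + 66 + 0 = +€72 billion.

+€72 billion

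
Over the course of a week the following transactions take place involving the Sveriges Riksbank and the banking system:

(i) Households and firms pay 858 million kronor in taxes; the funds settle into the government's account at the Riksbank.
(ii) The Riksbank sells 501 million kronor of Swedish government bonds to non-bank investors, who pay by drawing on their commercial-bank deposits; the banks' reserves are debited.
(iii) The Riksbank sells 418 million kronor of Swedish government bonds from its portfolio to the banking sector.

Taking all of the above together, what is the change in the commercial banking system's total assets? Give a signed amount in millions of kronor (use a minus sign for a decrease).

-1359 million

Government account inflow 858 million kronor: bank balance sheets shrink → −858M.
Asset sale (to non-banks) 501 million kronor: bank balance sheets shrink → −501M.
OMO sale (to banks) 418 million kronor: just an asset swap on bank balance sheets → 0.
Net: −858 − 501 + 0 = -1359 million.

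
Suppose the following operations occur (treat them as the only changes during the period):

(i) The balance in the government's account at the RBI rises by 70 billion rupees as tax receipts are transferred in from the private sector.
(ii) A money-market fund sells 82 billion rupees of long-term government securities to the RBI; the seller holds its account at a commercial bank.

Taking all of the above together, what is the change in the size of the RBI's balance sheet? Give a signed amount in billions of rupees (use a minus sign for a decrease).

Government account inflow 70 billion rupees: only the composition of liabilities changes → 0.
Asset purchase (from non-banks) 82 billion rupees: an RBI asset is acquired → +82B.
Net: 0 + 82 = +82 billion.

+82 billion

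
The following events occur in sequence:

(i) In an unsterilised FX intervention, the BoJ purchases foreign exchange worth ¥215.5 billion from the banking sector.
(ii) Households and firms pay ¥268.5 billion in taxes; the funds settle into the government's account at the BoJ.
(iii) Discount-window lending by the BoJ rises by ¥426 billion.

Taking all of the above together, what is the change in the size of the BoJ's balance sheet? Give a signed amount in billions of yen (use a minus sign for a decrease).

+¥641.5 billion

FX purchase ¥215.5 billion: a BoJ asset is acquired → +¥215.5B.
Government account inflow ¥268.5 billion: only the composition of liabilities changes → 0.
Discount-window loan ¥426 billion: a BoJ asset is acquired → +¥426B.
Net: 215.5 + 0 + 426 = +¥641.5 billion.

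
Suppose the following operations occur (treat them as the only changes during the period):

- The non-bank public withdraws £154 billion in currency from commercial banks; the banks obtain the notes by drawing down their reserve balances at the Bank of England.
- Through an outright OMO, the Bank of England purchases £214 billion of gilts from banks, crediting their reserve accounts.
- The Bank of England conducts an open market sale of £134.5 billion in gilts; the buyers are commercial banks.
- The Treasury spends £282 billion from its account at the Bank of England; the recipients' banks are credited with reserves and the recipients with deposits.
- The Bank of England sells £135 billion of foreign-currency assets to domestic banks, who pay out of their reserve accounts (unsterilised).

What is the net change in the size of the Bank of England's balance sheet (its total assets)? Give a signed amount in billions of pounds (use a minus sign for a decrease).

Currency withdrawal £154 billion: only the composition of liabilities changes → 0.
OMO purchase (from banks) £214 billion: a Bank of England asset is acquired → +£214B.
OMO sale (to banks) £134.5 billion: a Bank of England asset is shed → −£134.5B.
Government spending £282 billion: only the composition of liabilities changes → 0.
FX sale £135 billion: a Bank of England asset is shed → −£135B.
Net: 0 + 214 − 134.5 + 0 − 135 = -£55.5 billion.

-£55.5 billion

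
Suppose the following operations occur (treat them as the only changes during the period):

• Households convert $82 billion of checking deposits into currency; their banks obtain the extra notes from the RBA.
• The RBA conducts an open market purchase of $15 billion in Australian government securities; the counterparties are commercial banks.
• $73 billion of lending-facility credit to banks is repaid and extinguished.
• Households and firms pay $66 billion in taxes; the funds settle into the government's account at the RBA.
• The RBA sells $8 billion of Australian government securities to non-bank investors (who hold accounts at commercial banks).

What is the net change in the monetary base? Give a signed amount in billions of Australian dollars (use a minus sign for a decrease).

-$132 billion

RBA balance sheet:
  Assets:      Securities +$7B, Loans to banks −$73B
  Liabilities: Bank reserves −$214B, Currency in circulation +$82B, Government deposits +$66B
Commercial banking system:
  Assets:      Reserves at CB −$214B, Securities −$15B
  Liabilities: Checkable deposits −$156B, Borrowings from CB −$73B
Monetary base = currency + reserves: +$82B + (−$214B) = -$132 billion.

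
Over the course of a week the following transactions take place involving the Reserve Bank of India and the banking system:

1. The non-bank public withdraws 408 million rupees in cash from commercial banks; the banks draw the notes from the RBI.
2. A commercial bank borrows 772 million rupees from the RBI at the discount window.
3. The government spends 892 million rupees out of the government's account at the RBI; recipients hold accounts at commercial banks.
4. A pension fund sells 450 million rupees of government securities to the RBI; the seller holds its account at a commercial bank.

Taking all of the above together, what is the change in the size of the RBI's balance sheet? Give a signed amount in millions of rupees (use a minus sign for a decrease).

Currency withdrawal 408 million rupees: only the composition of liabilities changes → 0.
Discount-window loan 772 million rupees: an RBI asset is acquired → +772M.
Government spending 892 million rupees: only the composition of liabilities changes → 0.
Asset purchase (from non-banks) 450 million rupees: an RBI asset is acquired → +450M.
Net: 0 + 772 + 0 + 450 = +1222 million.

+1222 million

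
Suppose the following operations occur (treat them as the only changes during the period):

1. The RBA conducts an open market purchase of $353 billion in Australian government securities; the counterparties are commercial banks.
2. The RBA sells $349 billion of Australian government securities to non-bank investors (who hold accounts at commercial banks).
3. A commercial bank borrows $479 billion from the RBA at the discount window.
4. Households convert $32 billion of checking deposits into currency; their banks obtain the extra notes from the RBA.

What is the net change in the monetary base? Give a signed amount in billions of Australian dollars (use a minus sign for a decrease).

+$483 billion

RBA balance sheet:
  Assets:      Securities +$4B, Loans to banks +$479B
  Liabilities: Bank reserves +$451B, Currency in circulation +$32B
Monetary base = currency + reserves: +$32B + (+$451B) = +$483 billion.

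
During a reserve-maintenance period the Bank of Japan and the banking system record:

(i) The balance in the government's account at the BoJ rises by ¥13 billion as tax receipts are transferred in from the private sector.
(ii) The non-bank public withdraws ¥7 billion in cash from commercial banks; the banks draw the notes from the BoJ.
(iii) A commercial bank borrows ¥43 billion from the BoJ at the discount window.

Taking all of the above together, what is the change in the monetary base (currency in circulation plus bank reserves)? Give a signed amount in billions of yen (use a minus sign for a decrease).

+¥30 billion

Government account inflow ¥13 billion: reserves shift to a non-base liability → −¥13B.
Currency withdrawal ¥7 billion: just a shift between currency and reserves — both are base money → 0.
Discount-window loan ¥43 billion: BoJ balance sheet expands → +¥43B.
Net: −13 + 0 + 43 = +¥30 billion.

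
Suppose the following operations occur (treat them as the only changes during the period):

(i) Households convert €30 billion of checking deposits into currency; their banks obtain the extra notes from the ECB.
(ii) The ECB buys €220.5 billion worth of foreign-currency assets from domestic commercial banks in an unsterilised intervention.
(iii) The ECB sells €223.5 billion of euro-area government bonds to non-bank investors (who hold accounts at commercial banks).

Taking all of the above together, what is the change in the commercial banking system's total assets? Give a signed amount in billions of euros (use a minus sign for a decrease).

ECB balance sheet:
  Assets:      Securities −€223.5B, Foreign assets +€220.5B
  Liabilities: Bank reserves −€33B, Currency in circulation +€30B
Commercial banking system:
  Assets:      Reserves at CB −€33B, Foreign assets −€220.5B
  Liabilities: Checkable deposits −€253.5B
Change in total bank assets = -€253.5 billion.

-€253.5 billion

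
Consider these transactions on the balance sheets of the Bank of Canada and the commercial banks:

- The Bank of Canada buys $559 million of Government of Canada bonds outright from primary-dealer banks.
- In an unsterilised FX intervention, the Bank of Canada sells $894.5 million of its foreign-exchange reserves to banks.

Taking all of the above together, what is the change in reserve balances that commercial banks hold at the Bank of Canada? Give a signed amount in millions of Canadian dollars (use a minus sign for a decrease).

Bank of Canada balance sheet:
  Assets:      Securities +$559M, Foreign assets −$894.5M
  Liabilities: Bank reserves −$335.5M
Commercial banking system:
  Assets:      Reserves at CB −$335.5M, Securities −$559M, Foreign assets +$894.5M
  Liabilities: no change
So the change in reserve balances that commercial banks hold at the Bank of Canada is -$335.5 million.

-$335.5 million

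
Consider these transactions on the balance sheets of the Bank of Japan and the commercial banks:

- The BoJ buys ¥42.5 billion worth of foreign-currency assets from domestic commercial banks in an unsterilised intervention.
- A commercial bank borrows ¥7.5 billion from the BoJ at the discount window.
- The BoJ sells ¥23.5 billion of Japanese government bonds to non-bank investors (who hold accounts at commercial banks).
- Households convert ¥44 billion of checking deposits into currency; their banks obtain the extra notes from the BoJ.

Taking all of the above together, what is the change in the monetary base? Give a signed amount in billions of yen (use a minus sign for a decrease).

BoJ balance sheet:
  Assets:      Securities −¥23.5B, Loans to banks +¥7.5B, Foreign assets +¥42.5B
  Liabilities: Bank reserves −¥17.5B, Currency in circulation +¥44B
Monetary base = currency + reserves: +¥44B + (−¥17.5B) = +¥26.5 billion.

+¥26.5 billion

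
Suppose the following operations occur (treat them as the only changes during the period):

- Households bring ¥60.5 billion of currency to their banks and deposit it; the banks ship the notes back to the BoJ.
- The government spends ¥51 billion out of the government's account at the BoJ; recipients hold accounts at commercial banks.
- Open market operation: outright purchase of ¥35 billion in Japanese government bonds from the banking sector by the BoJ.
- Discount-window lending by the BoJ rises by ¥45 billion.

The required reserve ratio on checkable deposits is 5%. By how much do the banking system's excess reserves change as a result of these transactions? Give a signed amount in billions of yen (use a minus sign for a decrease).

+¥185.925 billion

Currency deposit ¥60.5 billion: reserves +¥60.5B, deposits +¥60.5B.
Government spending ¥51 billion: reserves +¥51B, deposits +¥51B.
OMO purchase (from banks) ¥35 billion: reserves +¥35B, deposits 0.
Discount-window loan ¥45 billion: reserves +¥45B, deposits 0.
Totals: Δreserves = +¥191.5B, Δdeposits = +¥111.5B.
Δrequired reserves = 5% × +¥111.5B = +¥5.575B.
Δexcess reserves = Δreserves − Δrequired = +¥191.5B − (+¥5.575B) = +¥185.925 billion.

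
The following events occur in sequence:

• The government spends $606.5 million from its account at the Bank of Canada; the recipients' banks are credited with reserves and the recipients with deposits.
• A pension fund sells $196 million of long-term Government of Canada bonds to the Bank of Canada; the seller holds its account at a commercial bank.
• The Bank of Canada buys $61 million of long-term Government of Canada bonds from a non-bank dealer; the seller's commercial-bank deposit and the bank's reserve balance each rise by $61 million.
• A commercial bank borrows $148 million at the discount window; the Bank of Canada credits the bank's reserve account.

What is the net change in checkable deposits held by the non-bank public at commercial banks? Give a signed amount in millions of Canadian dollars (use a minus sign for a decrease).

Bank of Canada balance sheet:
  Assets:      Securities +$257M, Loans to banks +$148M
  Liabilities: Bank reserves +$1011.5M, Government deposits −$606.5M
Commercial banking system:
  Assets:      Reserves at CB +$1011.5M
  Liabilities: Checkable deposits +$863.5M, Borrowings from CB +$148M
So the change in checkable deposits held by the non-bank public at commercial banks is +$863.5 million.

+$863.5 million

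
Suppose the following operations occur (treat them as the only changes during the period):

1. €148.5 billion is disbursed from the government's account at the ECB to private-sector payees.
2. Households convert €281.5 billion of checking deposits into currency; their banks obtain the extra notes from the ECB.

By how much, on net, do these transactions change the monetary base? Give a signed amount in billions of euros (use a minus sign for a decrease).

ECB balance sheet:
  Assets:      no change
  Liabilities: Bank reserves −€133B, Currency in circulation +€281.5B, Government deposits −€148.5B
Monetary base = currency + reserves: +€281.5B + (−€133B) = +€148.5 billion.

+€148.5 billion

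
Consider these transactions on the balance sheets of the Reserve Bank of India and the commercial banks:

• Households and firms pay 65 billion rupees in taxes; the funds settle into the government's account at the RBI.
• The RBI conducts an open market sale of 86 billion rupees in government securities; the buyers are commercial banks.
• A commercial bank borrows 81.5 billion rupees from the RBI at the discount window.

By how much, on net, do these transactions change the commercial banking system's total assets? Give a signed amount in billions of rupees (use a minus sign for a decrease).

Government account inflow 65 billion rupees: bank balance sheets shrink → −65B.
OMO sale (to banks) 86 billion rupees: just an asset swap on bank balance sheets → 0.
Discount-window loan 81.5 billion rupees: bank balance sheets expand → +81.5B.
Net: −65 + 0 + 81.5 = +16.5 billion.

+16.5 billion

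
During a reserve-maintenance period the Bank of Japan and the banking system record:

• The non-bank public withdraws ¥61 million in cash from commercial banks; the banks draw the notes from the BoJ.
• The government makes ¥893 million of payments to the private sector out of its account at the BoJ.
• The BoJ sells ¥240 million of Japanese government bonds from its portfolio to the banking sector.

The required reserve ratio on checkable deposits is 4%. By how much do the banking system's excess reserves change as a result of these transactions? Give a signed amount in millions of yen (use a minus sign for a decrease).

+¥558.72 million

Currency withdrawal ¥61 million: reserves −¥61M, deposits −¥61M.
Government spending ¥893 million: reserves +¥893M, deposits +¥893M.
OMO sale (to banks) ¥240 million: reserves −¥240M, deposits 0.
Totals: Δreserves = +¥592M, Δdeposits = +¥832M.
Δrequired reserves = 4% × +¥832M = +¥33.28M.
Δexcess reserves = Δreserves − Δrequired = +¥592M − (+¥33.28M) = +¥558.72 million.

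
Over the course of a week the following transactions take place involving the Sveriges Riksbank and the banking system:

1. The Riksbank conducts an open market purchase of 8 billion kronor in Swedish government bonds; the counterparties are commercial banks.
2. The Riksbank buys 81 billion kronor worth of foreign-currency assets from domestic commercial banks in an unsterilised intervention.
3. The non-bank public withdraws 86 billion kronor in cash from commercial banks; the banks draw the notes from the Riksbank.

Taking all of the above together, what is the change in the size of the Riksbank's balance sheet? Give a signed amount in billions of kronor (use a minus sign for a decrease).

OMO purchase (from banks) 8 billion kronor: a Riksbank asset is acquired → +8B.
FX purchase 81 billion kronor: a Riksbank asset is acquired → +81B.
Currency withdrawal 86 billion kronor: only the composition of liabilities changes → 0.
Net: 8 + 81 + 0 = +89 billion.

+89 billion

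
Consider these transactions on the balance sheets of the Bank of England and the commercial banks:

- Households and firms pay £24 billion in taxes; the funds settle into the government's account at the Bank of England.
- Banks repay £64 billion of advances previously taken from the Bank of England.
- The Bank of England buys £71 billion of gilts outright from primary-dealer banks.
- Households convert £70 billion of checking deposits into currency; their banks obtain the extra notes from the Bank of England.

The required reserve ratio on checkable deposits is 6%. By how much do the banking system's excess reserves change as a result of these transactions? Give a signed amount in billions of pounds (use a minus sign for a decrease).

Government account inflow £24 billion: reserves −£24B, deposits −£24B.
Discount-window repayment £64 billion: reserves −£64B, deposits 0.
OMO purchase (from banks) £71 billion: reserves +£71B, deposits 0.
Currency withdrawal £70 billion: reserves −£70B, deposits −£70B.
Totals: Δreserves = −£87B, Δdeposits = −£94B.
Δrequired reserves = 6% × −£94B = −£5.64B.
Δexcess reserves = Δreserves − Δrequired = −£87B − (−£5.64B) = -£81.36 billion.

-£81.36 billion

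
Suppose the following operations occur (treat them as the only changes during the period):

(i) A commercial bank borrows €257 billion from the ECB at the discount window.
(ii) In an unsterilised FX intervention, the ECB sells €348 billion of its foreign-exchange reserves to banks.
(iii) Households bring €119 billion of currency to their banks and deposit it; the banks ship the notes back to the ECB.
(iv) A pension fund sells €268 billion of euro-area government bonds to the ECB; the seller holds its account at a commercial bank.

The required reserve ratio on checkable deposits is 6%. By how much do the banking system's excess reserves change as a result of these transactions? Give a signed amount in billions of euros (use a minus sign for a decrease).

+€272.78 billion

Discount-window loan €257 billion: reserves +€257B, deposits 0.
FX sale €348 billion: reserves −€348B, deposits 0.
Currency deposit €119 billion: reserves +€119B, deposits +€119B.
Asset purchase (from non-banks) €268 billion: reserves +€268B, deposits +€268B.
Totals: Δreserves = +€296B, Δdeposits = +€387B.
Δrequired reserves = 6% × +€387B = +€23.22B.
Δexcess reserves = Δreserves − Δrequired = +€296B − (+€23.22B) = +€272.78 billion.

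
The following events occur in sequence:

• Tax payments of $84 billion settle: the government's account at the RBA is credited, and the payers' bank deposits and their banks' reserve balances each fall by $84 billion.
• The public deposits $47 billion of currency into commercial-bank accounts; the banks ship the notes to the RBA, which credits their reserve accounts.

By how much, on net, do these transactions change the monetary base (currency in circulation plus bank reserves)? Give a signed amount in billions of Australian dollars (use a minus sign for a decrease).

-$84 billion

Government account inflow $84 billion: reserves shift to a non-base liability → −$84B.
Currency deposit $47 billion: just a shift between currency and reserves — both are base money → 0.
Net: −84 + 0 = -$84 billion.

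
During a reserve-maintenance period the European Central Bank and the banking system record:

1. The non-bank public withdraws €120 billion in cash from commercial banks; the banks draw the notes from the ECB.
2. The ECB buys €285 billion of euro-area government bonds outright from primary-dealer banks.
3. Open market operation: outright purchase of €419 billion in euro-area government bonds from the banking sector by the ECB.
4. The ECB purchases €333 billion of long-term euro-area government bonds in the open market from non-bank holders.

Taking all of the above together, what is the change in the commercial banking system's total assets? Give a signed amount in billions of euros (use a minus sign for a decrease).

+€213 billion

ECB balance sheet:
  Assets:      Securities +€1037B
  Liabilities: Bank reserves +€917B, Currency in circulation +€120B
Commercial banking system:
  Assets:      Reserves at CB +€917B, Securities −€704B
  Liabilities: Checkable deposits +€213B
Change in total bank assets = +€213 billion.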